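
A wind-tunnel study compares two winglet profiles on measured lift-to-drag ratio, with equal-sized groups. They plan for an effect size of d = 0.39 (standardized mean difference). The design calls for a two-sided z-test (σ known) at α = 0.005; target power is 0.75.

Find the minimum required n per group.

For power 0.75 need Φ(δ − z_{0.0025}) = 0.75, so δ = z_{0.0025} + z_{0.25} = 2.807 + 0.674 = 3.482.
(Ignoring the negligible lower-tail rejection probability gives the usual closed-form inversion.)
δ = d·√(n/2) ⇒ n = 2(δ/d)² = 2 × (3.482 / 0.39)² = 159.38.
Rounding up, n = 160 per group.

n = 160 per group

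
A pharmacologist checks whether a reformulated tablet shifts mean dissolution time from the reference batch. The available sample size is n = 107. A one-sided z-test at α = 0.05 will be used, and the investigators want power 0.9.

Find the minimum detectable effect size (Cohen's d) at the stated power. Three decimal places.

Need Φ(δ − 1.645) = 0.9, so δ = 1.645 + 1.282 = 2.926.
δ = d·√n ⇒ d = δ/√n = 2.926/√107 = 0.2829.

d ≈ 0.283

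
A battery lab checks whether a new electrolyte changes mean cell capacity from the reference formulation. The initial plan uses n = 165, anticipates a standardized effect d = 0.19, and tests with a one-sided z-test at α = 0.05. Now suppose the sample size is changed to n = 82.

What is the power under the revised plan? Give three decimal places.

Power ≈ 0.530

With n = 82: δ = d·√n = 0.19 × √82 = 1.7205. Critical value z_{0.05} = 1.645.
Revised power = P(Z > 1.645 − δ) = Φ(0.076) = 0.5302.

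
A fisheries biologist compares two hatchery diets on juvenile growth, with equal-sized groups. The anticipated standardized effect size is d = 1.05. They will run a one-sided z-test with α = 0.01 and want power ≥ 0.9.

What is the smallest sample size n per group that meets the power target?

Set Φ(δ − 2.326) = 0.9; then δ − 2.326 = Φ⁻¹(0.9) = 1.282, giving δ = 3.608.
δ = d·√(n/2) ⇒ n = 2(δ/d)² = 2 × (3.608 / 1.05)² = 23.61.
Rounding up, n = 24 per group.

n = 24 per group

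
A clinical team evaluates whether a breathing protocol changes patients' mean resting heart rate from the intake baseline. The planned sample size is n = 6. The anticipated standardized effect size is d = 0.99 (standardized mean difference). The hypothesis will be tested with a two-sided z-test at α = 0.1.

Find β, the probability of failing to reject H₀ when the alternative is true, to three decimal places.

Noncentrality parameter: δ = d·√n = 0.99 × √6 = 2.4250
Critical value for a two-sided test at α = 0.1: z_{α/2} = 1.645.
Power = Φ(δ − 1.645) + Φ(−δ − 1.645) = Φ(0.780) + Φ(-4.070) = 0.7823 + 0.0000 = 0.7824.
Type II error: β = 1 − power = 1 − 0.7824 = 0.2176.

β ≈ 0.218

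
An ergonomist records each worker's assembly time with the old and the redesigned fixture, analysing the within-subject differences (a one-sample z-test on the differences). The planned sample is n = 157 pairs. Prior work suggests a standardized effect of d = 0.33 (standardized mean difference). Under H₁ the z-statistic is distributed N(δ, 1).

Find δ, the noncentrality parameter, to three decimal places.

The noncentrality parameter scales effect size by the design's sample-size factor: δ = d·√n = 0.33 × √157 = 4.1349

δ ≈ 4.135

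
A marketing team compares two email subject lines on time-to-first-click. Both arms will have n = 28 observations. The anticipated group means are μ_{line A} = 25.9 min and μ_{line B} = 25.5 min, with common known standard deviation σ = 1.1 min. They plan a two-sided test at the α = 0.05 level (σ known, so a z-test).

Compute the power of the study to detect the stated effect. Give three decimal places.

Power ≈ 0.275

Standardized effect: d = |μ_{line A} − μ_{line B}| / σ = |25.9 − 25.5| / 1.1 = 0.3636
Noncentrality parameter: δ = d·√(n/2) = 0.3636 × √(28/2) = 1.3606
Critical value for a two-sided test at α = 0.05: z_{α/2} = 1.960.
Power = Φ(δ − 1.960) + Φ(−δ − 1.960) = Φ(-0.599) + Φ(-3.321) = 0.2745 + 0.0004 = 0.2749.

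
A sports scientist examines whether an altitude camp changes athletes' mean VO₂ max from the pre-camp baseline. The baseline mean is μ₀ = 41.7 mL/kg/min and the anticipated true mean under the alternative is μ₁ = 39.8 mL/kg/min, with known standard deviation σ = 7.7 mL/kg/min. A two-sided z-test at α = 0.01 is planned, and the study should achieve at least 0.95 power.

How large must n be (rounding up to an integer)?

n = 293

Standardized effect: d = |μ₁ − μ₀| / σ = |39.8 − 41.7| / 7.7 = 0.2468
For power 0.95 need Φ(δ − z_{0.005}) = 0.95, so δ = z_{0.005} + z_{0.05} = 2.576 + 1.645 = 4.221.
(The Φ(−δ − z_{α/2}) term is vanishingly small for δ > 0 and is dropped in the standard sample-size formula.)
δ = d·√n ⇒ n = (δ/d)² = (4.221 / 0.2468)² = 292.58.
Rounding up, n = 293.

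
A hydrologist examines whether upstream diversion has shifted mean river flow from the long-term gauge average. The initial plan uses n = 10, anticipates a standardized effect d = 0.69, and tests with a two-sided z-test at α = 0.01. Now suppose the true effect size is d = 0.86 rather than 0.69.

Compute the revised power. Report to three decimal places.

With d = 0.86: δ = d·√n = 0.86 × √10 = 2.7196. Critical value z_{0.005} = 2.576.
Revised power = Φ(δ − 2.576) + Φ(−δ − 2.576) = Φ(0.144) + Φ(-5.295) = 0.5571 + 0.0000 = 0.5571.

Power ≈ 0.557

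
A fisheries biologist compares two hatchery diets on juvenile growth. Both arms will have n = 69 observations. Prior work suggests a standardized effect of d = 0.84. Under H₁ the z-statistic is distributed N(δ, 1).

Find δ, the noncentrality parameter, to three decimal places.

The noncentrality parameter scales effect size by the design's sample-size factor: δ = d·√(n/2) = 0.84 × √(69/2) = 4.9339

δ ≈ 4.934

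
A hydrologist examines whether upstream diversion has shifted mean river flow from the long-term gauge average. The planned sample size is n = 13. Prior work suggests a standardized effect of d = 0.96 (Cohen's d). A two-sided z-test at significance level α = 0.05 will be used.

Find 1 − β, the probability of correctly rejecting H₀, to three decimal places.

Noncentrality parameter: δ = d·√n = 0.96 × √13 = 3.4613
Critical value for a two-sided test at α = 0.05: z_{α/2} = 1.960.
Power = Φ(δ − 1.960) + Φ(−δ − 1.960) = Φ(1.501) + Φ(-5.421) = 0.9334 + 0.0000 = 0.9334.

Power ≈ 0.933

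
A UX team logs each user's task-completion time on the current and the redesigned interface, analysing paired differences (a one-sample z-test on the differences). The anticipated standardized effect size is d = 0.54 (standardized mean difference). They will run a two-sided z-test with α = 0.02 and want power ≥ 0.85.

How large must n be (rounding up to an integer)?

For power 0.85 need Φ(δ − z_{0.01}) = 0.85, so δ = z_{0.01} + z_{0.15} = 2.326 + 1.036 = 3.363.
(Ignoring the negligible lower-tail rejection probability gives the usual closed-form inversion.)
δ = d·√n ⇒ n = (δ/d)² = (3.363 / 0.54)² = 38.78.
Round up to the next whole unit.

n = 39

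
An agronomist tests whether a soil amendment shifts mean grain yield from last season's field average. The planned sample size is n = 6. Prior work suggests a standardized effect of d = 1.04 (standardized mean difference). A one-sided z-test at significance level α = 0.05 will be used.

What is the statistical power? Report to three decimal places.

Noncentrality parameter: δ = d·√n = 1.04 × √6 = 2.5475
Critical value for a one-sided test at α = 0.05: z_α = 1.645.
Power = Φ(δ − 1.645) = Φ(0.903) = 0.8166.

Power ≈ 0.817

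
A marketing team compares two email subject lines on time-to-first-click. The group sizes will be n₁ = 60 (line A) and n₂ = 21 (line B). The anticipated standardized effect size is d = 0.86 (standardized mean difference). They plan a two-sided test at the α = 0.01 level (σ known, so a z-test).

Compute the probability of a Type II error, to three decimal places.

Noncentrality parameter: λ = d / √(1/n₁ + 1/n₂) = 0.86 / √(1/60 + 1/21) = 3.3919
Two-sided α = 0.01 → critical value z_{0.005} = 2.576.
Power = Φ(λ − 2.576) + Φ(−λ − 2.576) = Φ(0.816) + Φ(-5.968) = 0.7928 + 0.0000 = 0.7928.
Type II error: β = 1 − power = 1 − 0.7928 = 0.2072.

β ≈ 0.207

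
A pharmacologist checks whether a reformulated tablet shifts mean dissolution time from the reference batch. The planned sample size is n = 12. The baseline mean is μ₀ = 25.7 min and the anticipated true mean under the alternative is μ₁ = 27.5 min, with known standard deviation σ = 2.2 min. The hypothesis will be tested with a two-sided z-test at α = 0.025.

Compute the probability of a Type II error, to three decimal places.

Standardized effect: d = |μ₁ − μ₀| / σ = |27.5 − 25.7| / 2.2 = 0.8182
Noncentrality parameter: δ = d·√n = 0.8182 × √12 = 2.8343
Two-sided α = 0.025 → critical value z_{0.0125} = 2.241.
Power = Φ(δ − 2.241) + Φ(−δ − 2.241) = Φ(0.593) + Φ(-5.076) = 0.7234 + 0.0000 = 0.7234.
Type II error: β = 1 − power = 1 − 0.7234 = 0.2766.

β ≈ 0.277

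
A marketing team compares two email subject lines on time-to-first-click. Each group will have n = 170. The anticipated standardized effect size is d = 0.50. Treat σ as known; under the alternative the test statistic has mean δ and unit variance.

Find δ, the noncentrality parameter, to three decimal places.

δ ≈ 4.610

The noncentrality parameter scales effect size by the design's sample-size factor: δ = d·√(n/2) = 0.50 × √(170/2) = 4.6098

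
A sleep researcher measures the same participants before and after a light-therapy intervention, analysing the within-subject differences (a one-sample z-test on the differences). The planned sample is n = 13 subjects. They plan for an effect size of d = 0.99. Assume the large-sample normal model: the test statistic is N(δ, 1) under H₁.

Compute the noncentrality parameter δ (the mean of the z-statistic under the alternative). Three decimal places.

The noncentrality parameter scales effect size by the design's sample-size factor: δ = d·√n = 0.99 × √13 = 3.5695

δ ≈ 3.569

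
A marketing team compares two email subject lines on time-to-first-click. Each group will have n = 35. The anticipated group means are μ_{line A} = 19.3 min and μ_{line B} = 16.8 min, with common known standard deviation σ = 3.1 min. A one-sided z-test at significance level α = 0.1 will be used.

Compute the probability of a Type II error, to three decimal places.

β ≈ 0.018

Standardized effect: d = |μ_{line A} − μ_{line B}| / σ = |19.3 − 16.8| / 3.1 = 0.8065
Noncentrality parameter: δ = d·√(n/2) = 0.8065 × √(35/2) = 3.3736
Critical value for a one-sided test at α = 0.1: z_α = 1.282.
Power = P(Z > 1.282 − δ) = Φ(2.092) = 0.9818.
Type II error: β = 1 − power = 1 − 0.9818 = 0.0182.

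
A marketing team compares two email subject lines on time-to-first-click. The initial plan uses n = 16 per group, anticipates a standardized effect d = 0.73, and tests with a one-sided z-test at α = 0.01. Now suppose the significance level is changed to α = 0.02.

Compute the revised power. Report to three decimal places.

Power ≈ 0.504

δ = d·√(n/2) = 0.73 × √(16/2) = 2.0648 (unchanged). New critical value: z_{0.02} = 2.054.
Revised power = Φ(δ − 2.054) = Φ(0.011) = 0.5044.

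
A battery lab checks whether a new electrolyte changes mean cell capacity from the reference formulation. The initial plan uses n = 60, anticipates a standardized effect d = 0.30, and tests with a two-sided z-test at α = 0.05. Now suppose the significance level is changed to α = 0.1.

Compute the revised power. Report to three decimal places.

Power ≈ 0.751

δ = d·√n = 0.30 × √60 = 2.3238 (unchanged). New critical value: z_{0.05} = 1.645.
Revised power = Φ(δ − 1.645) + Φ(−δ − 1.645) = Φ(0.679) + Φ(-3.969) = 0.7514 + 0.0000 = 0.7514.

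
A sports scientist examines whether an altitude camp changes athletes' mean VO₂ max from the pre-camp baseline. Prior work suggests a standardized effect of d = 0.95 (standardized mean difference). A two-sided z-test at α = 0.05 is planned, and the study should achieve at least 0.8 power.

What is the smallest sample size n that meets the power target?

Set Φ(δ − 1.960) = 0.8; then δ − 1.960 = Φ⁻¹(0.8) = 0.842, giving δ = 2.802.
(For δ > 0 the lower-tail rejection region contributes negligibly to power, so the one-term inversion is standard.)
δ = d·√n ⇒ n = (δ/d)² = (2.802 / 0.95)² = 8.70.
Round up to the next whole unit.

n = 9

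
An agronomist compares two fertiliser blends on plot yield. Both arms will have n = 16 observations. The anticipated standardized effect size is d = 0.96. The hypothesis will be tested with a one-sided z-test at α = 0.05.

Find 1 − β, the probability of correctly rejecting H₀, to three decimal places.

Power ≈ 0.858

Noncentrality parameter: δ = d·√(n/2) = 0.96 × √(16/2) = 2.7153
Critical value for a one-sided test at α = 0.05: z_α = 1.645.
Power = P(Z > 1.645 − δ) = Φ(1.070) = 0.8578.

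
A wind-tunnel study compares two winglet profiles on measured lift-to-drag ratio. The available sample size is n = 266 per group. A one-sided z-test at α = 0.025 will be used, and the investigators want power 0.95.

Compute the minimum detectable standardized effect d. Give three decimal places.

Required noncentrality: δ = z_{0.025} + z_{0.05} = 1.960 + 1.645 = 3.605.
δ = d·√(n/2) ⇒ d = δ/√(n/2) = 3.605/√(266/2) = 0.3126.

d ≈ 0.313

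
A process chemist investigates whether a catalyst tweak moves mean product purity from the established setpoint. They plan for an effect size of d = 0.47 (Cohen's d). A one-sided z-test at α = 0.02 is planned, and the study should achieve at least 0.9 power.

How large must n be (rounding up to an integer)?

n = 51

For power 0.9 need Φ(δ − z_{0.02}) = 0.9, so δ = z_{0.02} + z_{0.10} = 2.054 + 1.282 = 3.335.
δ = d·√n ⇒ n = (δ/d)² = (3.335 / 0.47)² = 50.36.
Rounding up, n = 51.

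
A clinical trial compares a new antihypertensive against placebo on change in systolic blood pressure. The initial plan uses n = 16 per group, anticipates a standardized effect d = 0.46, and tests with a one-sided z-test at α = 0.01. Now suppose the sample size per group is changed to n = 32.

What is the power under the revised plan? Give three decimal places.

With n = 32 per group: δ = d·√(n/2) = 0.46 × √(32/2) = 1.8400. Critical value z_{0.01} = 2.326.
Revised power = Φ(δ − 2.326) = Φ(-0.486) = 0.3134.

Power ≈ 0.313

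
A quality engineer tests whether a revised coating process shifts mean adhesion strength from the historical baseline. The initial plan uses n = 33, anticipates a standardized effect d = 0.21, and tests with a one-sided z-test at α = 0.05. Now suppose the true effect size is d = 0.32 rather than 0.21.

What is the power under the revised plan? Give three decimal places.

Power ≈ 0.577

With d = 0.32: δ = d·√n = 0.32 × √33 = 1.8383. Critical value z_{0.05} = 1.645.
Revised power = Φ(δ − 1.645) = Φ(0.193) = 0.5767.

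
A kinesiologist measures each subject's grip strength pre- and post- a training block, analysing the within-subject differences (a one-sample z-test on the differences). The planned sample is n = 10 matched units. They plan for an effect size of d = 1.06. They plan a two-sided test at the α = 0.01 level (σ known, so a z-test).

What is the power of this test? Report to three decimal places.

Power ≈ 0.781

Noncentrality parameter: δ = d·√n = 1.06 × √10 = 3.3520
Critical value for a two-sided test at α = 0.01: z_{α/2} = 2.576.
Power = Φ(δ − 2.576) + Φ(−δ − 2.576) = Φ(0.776) + Φ(-5.928) = 0.7812 + 0.0000 = 0.7812.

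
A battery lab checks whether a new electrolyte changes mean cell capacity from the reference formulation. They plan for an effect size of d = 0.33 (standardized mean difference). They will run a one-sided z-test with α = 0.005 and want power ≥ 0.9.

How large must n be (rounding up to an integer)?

n = 137

For power 0.9 need Φ(δ − z_{0.005}) = 0.9, so δ = z_{0.005} + z_{0.10} = 2.576 + 1.282 = 3.857.
δ = d·√n ⇒ n = (δ/d)² = (3.857 / 0.33)² = 136.63.
Round up to the next whole unit.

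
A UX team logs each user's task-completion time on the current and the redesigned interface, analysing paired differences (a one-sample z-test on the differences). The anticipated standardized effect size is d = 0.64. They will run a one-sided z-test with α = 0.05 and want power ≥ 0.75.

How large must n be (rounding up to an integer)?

n = 14

For power 0.75 need Φ(δ − z_{0.05}) = 0.75, so δ = z_{0.05} + z_{0.25} = 1.645 + 0.674 = 2.319.
δ = d·√n ⇒ n = (δ/d)² = (2.319 / 0.64)² = 13.13.
Round up to the next whole unit.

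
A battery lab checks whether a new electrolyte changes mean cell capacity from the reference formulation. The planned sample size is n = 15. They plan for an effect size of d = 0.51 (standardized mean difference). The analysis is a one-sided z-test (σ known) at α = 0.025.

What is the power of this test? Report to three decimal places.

Noncentrality parameter: δ = d·√n = 0.51 × √15 = 1.9752
Critical value for a one-sided test at α = 0.025: z_α = 1.960.
Power = Φ(δ − 1.960) = Φ(0.015) = 0.5061.

Power ≈ 0.506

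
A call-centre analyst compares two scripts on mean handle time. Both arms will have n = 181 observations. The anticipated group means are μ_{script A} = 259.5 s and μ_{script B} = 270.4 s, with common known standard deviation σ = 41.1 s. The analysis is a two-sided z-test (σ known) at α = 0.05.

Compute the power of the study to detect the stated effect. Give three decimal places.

Power ≈ 0.713

Standardized effect: d = |μ_{script A} − μ_{script B}| / σ = |259.5 − 270.4| / 41.1 = 0.2652
Noncentrality parameter: δ = d·√(n/2) = 0.2652 × √(181/2) = 2.5230
Critical value for a two-sided test at α = 0.05: z_{α/2} = 1.960.
Power = Φ(δ − 1.960) + Φ(−δ − 1.960) = Φ(0.563) + Φ(-4.483) = 0.7133 + 0.0000 = 0.7133.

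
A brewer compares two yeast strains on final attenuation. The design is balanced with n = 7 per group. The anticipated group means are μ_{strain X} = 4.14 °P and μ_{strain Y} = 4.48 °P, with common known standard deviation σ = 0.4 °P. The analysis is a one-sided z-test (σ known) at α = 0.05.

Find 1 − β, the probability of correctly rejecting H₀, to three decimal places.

Power ≈ 0.478

Standardized effect: d = |μ_{strain X} − μ_{strain Y}| / σ = |4.14 − 4.48| / 0.4 = 0.8500
Noncentrality parameter: δ = d·√(n/2) = 0.8500 × √(7/2) = 1.5902
Critical value for a one-sided test at α = 0.05: z_α = 1.645.
Power = Φ(δ − 1.645) = Φ(-0.055) = 0.4782.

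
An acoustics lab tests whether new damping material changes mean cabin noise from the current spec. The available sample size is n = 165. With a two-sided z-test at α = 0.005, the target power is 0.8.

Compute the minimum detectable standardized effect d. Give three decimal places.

d ≈ 0.284

Required noncentrality: δ = z_{0.0025} + z_{0.20} = 2.807 + 0.842 = 3.649.
(Lower-tail contribution to power is negligible for δ > 0.)
δ = d·√n ⇒ d = δ/√n = 3.649/√165 = 0.2840.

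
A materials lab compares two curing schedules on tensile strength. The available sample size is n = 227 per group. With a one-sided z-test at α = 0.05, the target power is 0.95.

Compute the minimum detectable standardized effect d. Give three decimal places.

Need Φ(δ − 1.645) = 0.95, so δ = 1.645 + 1.645 = 3.290.
δ = d·√(n/2) ⇒ d = δ/√(n/2) = 3.290/√(227/2) = 0.3088.

d ≈ 0.309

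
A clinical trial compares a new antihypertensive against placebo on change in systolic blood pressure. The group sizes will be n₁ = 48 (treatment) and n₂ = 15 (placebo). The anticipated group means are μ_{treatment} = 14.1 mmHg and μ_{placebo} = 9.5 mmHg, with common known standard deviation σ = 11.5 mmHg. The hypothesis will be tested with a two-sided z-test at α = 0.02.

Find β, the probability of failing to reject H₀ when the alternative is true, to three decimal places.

Standardized effect: d = |μ_{treatment} − μ_{placebo}| / σ = |14.1 − 9.5| / 11.5 = 0.4000
Noncentrality parameter: δ = d / √(1/n₁ + 1/n₂) = 0.4000 / √(1/48 + 1/15) = 1.3522
Two-sided α = 0.02 → critical value z_{0.01} = 2.326.
Power = Φ(δ − 2.326) + Φ(−δ − 2.326) = Φ(-0.974) + Φ(-3.679) = 0.1650 + 0.0001 = 0.1651.
Type II error: β = 1 − power = 1 − 0.1651 = 0.8349.

β ≈ 0.835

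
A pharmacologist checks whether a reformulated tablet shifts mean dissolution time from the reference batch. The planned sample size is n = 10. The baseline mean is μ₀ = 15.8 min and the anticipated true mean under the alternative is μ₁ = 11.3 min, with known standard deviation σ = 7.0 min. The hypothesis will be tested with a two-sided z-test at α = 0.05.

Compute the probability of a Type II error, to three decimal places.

β ≈ 0.471

Standardized effect: d = |μ₁ − μ₀| / σ = |11.3 − 15.8| / 7.0 = 0.6429
Noncentrality parameter: δ = d·√n = 0.6429 × √10 = 2.0329
Critical value for a two-sided test at α = 0.05: z_{α/2} = 1.960.
Power = Φ(δ − 1.960) + Φ(−δ − 1.960) = Φ(0.073) + Φ(-3.993) = 0.5291 + 0.0000 = 0.5291.
Type II error: β = 1 − power = 1 − 0.5291 = 0.4709.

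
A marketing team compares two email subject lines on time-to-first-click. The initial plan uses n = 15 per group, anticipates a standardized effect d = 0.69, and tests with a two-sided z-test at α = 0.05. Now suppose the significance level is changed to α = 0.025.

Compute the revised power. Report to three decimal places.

δ = d·√(n/2) = 0.69 × √(15/2) = 1.8896 (unchanged). New critical value: z_{0.0125} = 2.241.
Revised power = Φ(δ − 2.241) + Φ(−δ − 2.241) = Φ(-0.352) + Φ(-4.131) = 0.3625 + 0.0000 = 0.3625.

Power ≈ 0.363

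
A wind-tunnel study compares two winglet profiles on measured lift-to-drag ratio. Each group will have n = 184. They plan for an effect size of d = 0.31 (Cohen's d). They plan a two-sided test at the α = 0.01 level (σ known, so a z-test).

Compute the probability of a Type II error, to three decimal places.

β ≈ 0.345

Noncentrality parameter: λ = d·√(n/2) = 0.31 × √(184/2) = 2.9734
Critical value for a two-sided test at α = 0.01: z_{α/2} = 2.576.
Power = Φ(λ − 2.576) + Φ(−λ − 2.576) = Φ(0.398) + Φ(-5.549) = 0.6545 + 0.0000 = 0.6545.
Type II error: β = 1 − power = 1 − 0.6545 = 0.3455.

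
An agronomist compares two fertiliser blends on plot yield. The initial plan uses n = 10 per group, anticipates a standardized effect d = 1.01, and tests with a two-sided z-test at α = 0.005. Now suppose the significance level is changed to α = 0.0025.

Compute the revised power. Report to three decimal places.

Power ≈ 0.222

δ = d·√(n/2) = 1.01 × √(10/2) = 2.2584 (unchanged). New critical value: z_{0.0013} = 3.023.
Revised power = Φ(δ − 3.023) + Φ(−δ − 3.023) = Φ(-0.765) + Φ(-5.282) = 0.2222 + 0.0000 = 0.2222.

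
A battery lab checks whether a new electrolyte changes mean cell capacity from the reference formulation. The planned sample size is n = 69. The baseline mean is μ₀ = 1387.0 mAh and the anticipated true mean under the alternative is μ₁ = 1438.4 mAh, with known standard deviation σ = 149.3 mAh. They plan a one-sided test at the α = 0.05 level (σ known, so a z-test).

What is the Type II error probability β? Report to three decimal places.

β ≈ 0.112

Standardized effect: d = |μ₁ − μ₀| / σ = |1438.4 − 1387.0| / 149.3 = 0.3443
Noncentrality parameter: δ = d·√n = 0.3443 × √69 = 2.8597
One-sided α = 0.05 → critical value z_{0.05} = 1.645.
Power = Φ(δ − 1.645) = Φ(1.215) = 0.8878.
Type II error: β = 1 − power = 1 − 0.8878 = 0.1122.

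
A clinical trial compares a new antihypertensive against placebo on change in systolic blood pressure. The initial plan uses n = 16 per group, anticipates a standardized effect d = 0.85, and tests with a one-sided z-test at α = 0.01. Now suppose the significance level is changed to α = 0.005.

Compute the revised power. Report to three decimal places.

δ = d·√(n/2) = 0.85 × √(16/2) = 2.4042 (unchanged). New critical value: z_{0.005} = 2.576.
Revised power = P(Z > 2.576 − δ) = Φ(-0.172) = 0.4318.

Power ≈ 0.432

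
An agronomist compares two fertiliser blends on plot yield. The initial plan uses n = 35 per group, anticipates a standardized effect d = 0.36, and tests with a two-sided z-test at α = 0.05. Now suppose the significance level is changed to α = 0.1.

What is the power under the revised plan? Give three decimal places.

δ = d·√(n/2) = 0.36 × √(35/2) = 1.5060 (unchanged). New critical value: z_{0.05} = 1.645.
Revised power = Φ(δ − 1.645) + Φ(−δ − 1.645) = Φ(-0.139) + Φ(-3.151) = 0.4448 + 0.0008 = 0.4456.

Power ≈ 0.446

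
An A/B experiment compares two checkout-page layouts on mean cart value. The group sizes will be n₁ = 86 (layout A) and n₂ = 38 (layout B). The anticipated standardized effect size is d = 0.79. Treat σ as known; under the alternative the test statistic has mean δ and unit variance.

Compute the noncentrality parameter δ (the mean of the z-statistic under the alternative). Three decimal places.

δ = d / √(1/n₁ + 1/n₂) = 0.79 / √(1/86 + 1/38) = 4.0556

δ ≈ 4.056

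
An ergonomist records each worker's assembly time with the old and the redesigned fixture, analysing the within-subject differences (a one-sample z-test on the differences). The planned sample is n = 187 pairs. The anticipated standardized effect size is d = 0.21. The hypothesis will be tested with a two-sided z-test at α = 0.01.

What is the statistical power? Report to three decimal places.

Noncentrality parameter: δ = d·√n = 0.21 × √187 = 2.8717
Two-sided α = 0.01 → critical value z_{0.005} = 2.576.
Power = Φ(δ − 2.576) + Φ(−δ − 2.576) = Φ(0.296) + Φ(-5.448) = 0.6163 + 0.0000 = 0.6163.

Power ≈ 0.616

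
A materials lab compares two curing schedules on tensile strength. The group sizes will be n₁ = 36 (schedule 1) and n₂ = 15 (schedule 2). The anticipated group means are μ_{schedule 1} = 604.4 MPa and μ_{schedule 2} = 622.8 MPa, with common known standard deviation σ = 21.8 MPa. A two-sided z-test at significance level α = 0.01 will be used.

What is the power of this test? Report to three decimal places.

Power ≈ 0.568

Standardized effect: d = |μ_{schedule 1} − μ_{schedule 2}| / σ = |604.4 − 622.8| / 21.8 = 0.8440
Noncentrality parameter: δ = d / √(1/n₁ + 1/n₂) = 0.8440 / √(1/36 + 1/15) = 2.7465
Critical value for a two-sided test at α = 0.01: z_{α/2} = 2.576.
Power = Φ(δ − 2.576) + Φ(−δ − 2.576) = Φ(0.171) + Φ(-5.322) = 0.5677 + 0.0000 = 0.5677.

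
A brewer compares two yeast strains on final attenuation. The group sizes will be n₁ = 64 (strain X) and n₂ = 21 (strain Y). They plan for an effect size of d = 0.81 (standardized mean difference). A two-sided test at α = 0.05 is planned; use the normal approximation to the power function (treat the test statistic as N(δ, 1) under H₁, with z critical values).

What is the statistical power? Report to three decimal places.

Noncentrality parameter: δ = d / √(1/n₁ + 1/n₂) = 0.81 / √(1/64 + 1/21) = 3.2209
Critical value for a two-sided test at α = 0.05: z_{α/2} = 1.960.
Power = Φ(δ − 1.960) + Φ(−δ − 1.960) = Φ(1.261) + Φ(-5.181) = 0.8963 + 0.0000 = 0.8963.

Power ≈ 0.896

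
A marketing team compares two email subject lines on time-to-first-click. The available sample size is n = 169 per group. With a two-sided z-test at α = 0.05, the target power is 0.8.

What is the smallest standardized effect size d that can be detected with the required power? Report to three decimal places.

d ≈ 0.305

Need Φ(δ − 1.960) = 0.8, so δ = 1.960 + 0.842 = 2.802.
(The second rejection-region term Φ(−δ − z_{α/2}) is negligible and dropped.)
δ = d·√(n/2) ⇒ d = δ/√(n/2) = 2.802/√(169/2) = 0.3048.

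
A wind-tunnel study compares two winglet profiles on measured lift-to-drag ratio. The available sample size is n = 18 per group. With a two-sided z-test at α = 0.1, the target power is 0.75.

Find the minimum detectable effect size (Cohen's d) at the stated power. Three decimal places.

d ≈ 0.773

Need Φ(δ − 1.645) = 0.75, so δ = 1.645 + 0.674 = 2.319.
(Lower-tail contribution to power is negligible for δ > 0.)
δ = d·√(n/2) ⇒ d = δ/√(n/2) = 2.319/√(18/2) = 0.7731.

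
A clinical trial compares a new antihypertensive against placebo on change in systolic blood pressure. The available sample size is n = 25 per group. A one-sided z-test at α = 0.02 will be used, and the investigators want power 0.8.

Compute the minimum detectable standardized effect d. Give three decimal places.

Required noncentrality: δ = z_{0.02} + z_{0.20} = 2.054 + 0.842 = 2.895.
δ = d·√(n/2) ⇒ d = δ/√(n/2) = 2.895/√(25/2) = 0.8189.

d ≈ 0.819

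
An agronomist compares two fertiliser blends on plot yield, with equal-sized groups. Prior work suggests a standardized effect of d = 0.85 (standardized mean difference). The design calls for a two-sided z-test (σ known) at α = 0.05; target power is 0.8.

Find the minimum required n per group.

For power 0.8 need Φ(δ − z_{0.025}) = 0.8, so δ = z_{0.025} + z_{0.20} = 1.960 + 0.842 = 2.802.
(The Φ(−δ − z_{α/2}) term is vanishingly small for δ > 0 and is dropped in the standard sample-size formula.)
δ = d·√(n/2) ⇒ n = 2(δ/d)² = 2 × (2.802 / 0.85)² = 21.73.
Rounding up, n = 22 per group.

n = 22 per group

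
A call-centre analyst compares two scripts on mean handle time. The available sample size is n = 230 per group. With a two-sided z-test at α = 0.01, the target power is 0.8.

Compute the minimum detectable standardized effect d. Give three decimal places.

Required noncentrality: δ = z_{0.005} + z_{0.20} = 2.576 + 0.842 = 3.417.
(The second rejection-region term Φ(−δ − z_{α/2}) is negligible and dropped.)
δ = d·√(n/2) ⇒ d = δ/√(n/2) = 3.417/√(230/2) = 0.3187.

d ≈ 0.319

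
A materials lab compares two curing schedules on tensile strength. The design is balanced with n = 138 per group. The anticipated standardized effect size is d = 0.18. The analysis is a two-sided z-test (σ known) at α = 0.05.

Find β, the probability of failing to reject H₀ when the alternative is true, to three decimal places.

β ≈ 0.679

Noncentrality parameter: δ = d·√(n/2) = 0.18 × √(138/2) = 1.4952
Two-sided α = 0.05 → critical value z_{0.025} = 1.960.
Power = Φ(δ − 1.960) + Φ(−δ − 1.960) = Φ(-0.465) + Φ(-3.455) = 0.3210 + 0.0003 = 0.3213.
Type II error: β = 1 − power = 1 − 0.3213 = 0.6787.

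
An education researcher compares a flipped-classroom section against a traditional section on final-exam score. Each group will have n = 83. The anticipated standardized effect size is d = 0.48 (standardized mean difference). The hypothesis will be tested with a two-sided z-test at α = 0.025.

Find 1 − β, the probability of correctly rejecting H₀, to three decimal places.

Noncentrality parameter: δ = d·√(n/2) = 0.48 × √(83/2) = 3.0922
Two-sided α = 0.025 → critical value z_{0.0125} = 2.241.
Power = Φ(δ − 2.241) + Φ(−δ − 2.241) = Φ(0.851) + Φ(-5.334) = 0.8026 + 0.0000 = 0.8026.

Power ≈ 0.803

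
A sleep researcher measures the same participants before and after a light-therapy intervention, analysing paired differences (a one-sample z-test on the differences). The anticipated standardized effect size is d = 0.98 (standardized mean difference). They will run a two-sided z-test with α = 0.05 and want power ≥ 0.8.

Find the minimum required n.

n = 9

Set Φ(δ − 1.960) = 0.8; then δ − 1.960 = Φ⁻¹(0.8) = 0.842, giving δ = 2.802.
(The Φ(−δ − z_{α/2}) term is vanishingly small for δ > 0 and is dropped in the standard sample-size formula.)
δ = d·√n ⇒ n = (δ/d)² = (2.802 / 0.98)² = 8.17.
Round up to the next whole unit.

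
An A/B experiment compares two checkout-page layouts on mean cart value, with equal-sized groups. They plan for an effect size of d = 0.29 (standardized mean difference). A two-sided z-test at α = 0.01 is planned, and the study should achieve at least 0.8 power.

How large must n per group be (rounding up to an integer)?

For power 0.8 need Φ(δ − z_{0.005}) = 0.8, so δ = z_{0.005} + z_{0.20} = 2.576 + 0.842 = 3.417.
(The Φ(−δ − z_{α/2}) term is vanishingly small for δ > 0 and is dropped in the standard sample-size formula.)
δ = d·√(n/2) ⇒ n = 2(δ/d)² = 2 × (3.417 / 0.29)² = 277.74.
Round up to the next whole unit.

n = 278 per group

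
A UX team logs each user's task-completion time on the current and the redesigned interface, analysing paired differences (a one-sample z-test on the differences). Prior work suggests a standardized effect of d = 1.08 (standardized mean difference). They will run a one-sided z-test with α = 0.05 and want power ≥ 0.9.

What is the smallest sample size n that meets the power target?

For power 0.9 need Φ(δ − z_{0.05}) = 0.9, so δ = z_{0.05} + z_{0.10} = 1.645 + 1.282 = 2.926.
δ = d·√n ⇒ n = (δ/d)² = (2.926 / 1.08)² = 7.34.
Round up to the next whole unit.

n = 8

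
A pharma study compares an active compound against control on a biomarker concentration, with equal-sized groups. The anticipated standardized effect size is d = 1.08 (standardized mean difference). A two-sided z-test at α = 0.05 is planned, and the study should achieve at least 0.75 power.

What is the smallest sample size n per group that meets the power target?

n = 12 per group

Set Φ(δ − 1.960) = 0.75; then δ − 1.960 = Φ⁻¹(0.75) = 0.674, giving δ = 2.634.
(Ignoring the negligible lower-tail rejection probability gives the usual closed-form inversion.)
δ = d·√(n/2) ⇒ n = 2(δ/d)² = 2 × (2.634 / 1.08)² = 11.90.
Round up to the next whole unit.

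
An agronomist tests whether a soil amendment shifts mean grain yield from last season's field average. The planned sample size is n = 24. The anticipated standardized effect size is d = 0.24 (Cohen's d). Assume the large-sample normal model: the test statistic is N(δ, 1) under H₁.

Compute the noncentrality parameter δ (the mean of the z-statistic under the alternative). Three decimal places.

δ ≈ 1.176

The noncentrality parameter scales effect size by the design's sample-size factor: δ = d·√n = 0.24 × √24 = 1.1758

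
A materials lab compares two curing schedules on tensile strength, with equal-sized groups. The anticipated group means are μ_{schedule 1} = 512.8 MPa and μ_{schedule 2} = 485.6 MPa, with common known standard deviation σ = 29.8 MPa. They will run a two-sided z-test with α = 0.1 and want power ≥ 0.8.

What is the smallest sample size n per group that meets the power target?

Standardized effect: d = |μ_{schedule 1} − μ_{schedule 2}| / σ = |512.8 − 485.6| / 29.8 = 0.9128
For power 0.8 need Φ(δ − z_{0.05}) = 0.8, so δ = z_{0.05} + z_{0.20} = 1.645 + 0.842 = 2.486.
(Ignoring the negligible lower-tail rejection probability gives the usual closed-form inversion.)
δ = d·√(n/2) ⇒ n = 2(δ/d)² = 2 × (2.486 / 0.9128)² = 14.84.
Rounding up, n = 15 per group.

n = 15 per group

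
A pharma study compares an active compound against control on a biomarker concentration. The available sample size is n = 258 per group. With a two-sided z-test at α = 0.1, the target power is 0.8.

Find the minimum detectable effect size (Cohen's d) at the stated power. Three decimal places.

Need Φ(δ − 1.645) = 0.8, so δ = 1.645 + 0.842 = 2.486.
(The second rejection-region term Φ(−δ − z_{α/2}) is negligible and dropped.)
δ = d·√(n/2) ⇒ d = δ/√(n/2) = 2.486/√(258/2) = 0.2189.

d ≈ 0.219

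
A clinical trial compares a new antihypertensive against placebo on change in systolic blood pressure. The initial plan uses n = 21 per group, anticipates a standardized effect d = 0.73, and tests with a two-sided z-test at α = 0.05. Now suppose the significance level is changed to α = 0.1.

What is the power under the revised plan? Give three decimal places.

Power ≈ 0.764

δ = d·√(n/2) = 0.73 × √(21/2) = 2.3655 (unchanged). New critical value: z_{0.05} = 1.645.
Revised power = Φ(δ − 1.645) + Φ(−δ − 1.645) = Φ(0.721) + Φ(-4.010) = 0.7644 + 0.0000 = 0.7645.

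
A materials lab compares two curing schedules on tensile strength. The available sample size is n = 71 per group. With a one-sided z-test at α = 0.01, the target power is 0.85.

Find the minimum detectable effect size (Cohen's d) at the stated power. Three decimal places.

d ≈ 0.564

Required noncentrality: δ = z_{0.01} + z_{0.15} = 2.326 + 1.036 = 3.363.
δ = d·√(n/2) ⇒ d = δ/√(n/2) = 3.363/√(71/2) = 0.5644.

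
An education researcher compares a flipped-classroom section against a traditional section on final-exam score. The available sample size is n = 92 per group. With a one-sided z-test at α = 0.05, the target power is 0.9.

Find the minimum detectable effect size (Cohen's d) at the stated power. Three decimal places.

d ≈ 0.431

Need Φ(δ − 1.645) = 0.9, so δ = 1.645 + 1.282 = 2.926.
δ = d·√(n/2) ⇒ d = δ/√(n/2) = 2.926/√(92/2) = 0.4315.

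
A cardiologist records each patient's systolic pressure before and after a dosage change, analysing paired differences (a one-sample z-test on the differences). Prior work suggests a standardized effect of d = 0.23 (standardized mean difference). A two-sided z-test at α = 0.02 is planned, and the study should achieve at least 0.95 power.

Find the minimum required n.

For power 0.95 need Φ(δ − z_{0.01}) = 0.95, so δ = z_{0.01} + z_{0.05} = 2.326 + 1.645 = 3.971.
(The Φ(−δ − z_{α/2}) term is vanishingly small for δ > 0 and is dropped in the standard sample-size formula.)
δ = d·√n ⇒ n = (δ/d)² = (3.971 / 0.23)² = 298.12.
Rounding up, n = 299.

n = 299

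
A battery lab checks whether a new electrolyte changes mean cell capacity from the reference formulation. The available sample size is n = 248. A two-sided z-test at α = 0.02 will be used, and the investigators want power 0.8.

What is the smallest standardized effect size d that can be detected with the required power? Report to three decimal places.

Need Φ(δ − 2.326) = 0.8, so δ = 2.326 + 0.842 = 3.168.
(Lower-tail contribution to power is negligible for δ > 0.)
δ = d·√n ⇒ d = δ/√n = 3.168/√248 = 0.2012.

d ≈ 0.201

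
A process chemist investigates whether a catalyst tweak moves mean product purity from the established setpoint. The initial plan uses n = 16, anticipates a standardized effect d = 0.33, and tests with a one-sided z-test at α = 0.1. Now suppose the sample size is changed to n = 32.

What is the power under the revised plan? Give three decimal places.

Power ≈ 0.721

With n = 32: δ = d·√n = 0.33 × √32 = 1.8668. Critical value z_{0.1} = 1.282.
Revised power = P(Z > 1.282 − δ) = Φ(0.585) = 0.7208.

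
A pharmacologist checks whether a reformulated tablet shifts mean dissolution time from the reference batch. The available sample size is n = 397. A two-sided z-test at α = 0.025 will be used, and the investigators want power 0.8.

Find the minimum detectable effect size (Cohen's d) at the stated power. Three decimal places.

d ≈ 0.155

Need Φ(δ − 2.241) = 0.8, so δ = 2.241 + 0.842 = 3.083.
(Lower-tail contribution to power is negligible for δ > 0.)
δ = d·√n ⇒ d = δ/√n = 3.083/√397 = 0.1547.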